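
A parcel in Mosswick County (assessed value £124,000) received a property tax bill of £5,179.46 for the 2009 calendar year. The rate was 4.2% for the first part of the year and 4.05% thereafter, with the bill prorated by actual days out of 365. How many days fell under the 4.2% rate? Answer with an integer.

Let d = days at the first rate; then 365 − d days at the second rate.
£124,000 × [4.2%·d + 4.05%·(365−d)] / 365 = £5,179.46
Solving gives d = 309, so the new rate took effect on 6 November 2009.

309 days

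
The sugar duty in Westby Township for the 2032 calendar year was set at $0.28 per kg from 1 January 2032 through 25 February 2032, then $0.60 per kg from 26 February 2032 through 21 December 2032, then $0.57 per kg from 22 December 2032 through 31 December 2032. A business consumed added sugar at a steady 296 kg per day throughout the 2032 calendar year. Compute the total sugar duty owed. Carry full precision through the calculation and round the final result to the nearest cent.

$59608.48

1 January – 25 February 2032: 56 days × 296 kg/day = 16,576 kg at $0.28/kg → $4641.28
26 February – 21 December 2032: 300 days × 296 kg/day = 88,800 kg at $0.60/kg → $53280.00
22 December – 31 December 2032: 10 days × 296 kg/day = 2,960 kg at $0.57/kg → $1687.20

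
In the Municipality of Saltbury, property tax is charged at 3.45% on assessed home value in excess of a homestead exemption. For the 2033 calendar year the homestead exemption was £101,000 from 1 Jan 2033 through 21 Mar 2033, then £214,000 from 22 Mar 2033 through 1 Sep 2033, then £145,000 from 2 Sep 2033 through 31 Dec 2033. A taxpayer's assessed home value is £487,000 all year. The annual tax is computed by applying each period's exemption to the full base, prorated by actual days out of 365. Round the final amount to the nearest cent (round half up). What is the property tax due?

1 Jan – 21 Mar 2033: 80 days, exemption £101,000 → (£487,000 − £101,000) × 3.45% × 80/365 = £2,918.7945
22 Mar – 1 Sep 2033: 164 days, exemption £214,000 → (£487,000 − £214,000) × 3.45% × 164/365 = £4,231.8740
2 Sep – 31 Dec 2033: 121 days, exemption £145,000 → (£487,000 − £145,000) × 3.45% × 121/365 = £3,911.4493
Total = £11,062.1178

£11,062.12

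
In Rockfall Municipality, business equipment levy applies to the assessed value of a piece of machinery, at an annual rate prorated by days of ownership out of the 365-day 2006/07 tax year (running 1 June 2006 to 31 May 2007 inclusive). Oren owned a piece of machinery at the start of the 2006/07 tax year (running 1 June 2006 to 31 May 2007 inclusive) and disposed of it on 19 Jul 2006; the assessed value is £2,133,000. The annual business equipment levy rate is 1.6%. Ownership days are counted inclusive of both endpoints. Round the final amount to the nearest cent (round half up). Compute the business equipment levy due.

Days held (1 Jun – 19 Jul 2006): 49 out of 365
Tax = £2,133,000 × 1.6% × 49/365 = £4,581.5671

£4,581.57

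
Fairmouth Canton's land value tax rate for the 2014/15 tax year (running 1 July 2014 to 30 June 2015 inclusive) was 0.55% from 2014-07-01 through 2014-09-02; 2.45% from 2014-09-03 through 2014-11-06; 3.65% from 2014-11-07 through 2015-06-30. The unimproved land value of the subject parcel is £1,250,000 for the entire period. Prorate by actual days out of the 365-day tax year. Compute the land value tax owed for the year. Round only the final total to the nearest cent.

£36,159.25

2014-07-01 to 2014-09-02: 64 days at 0.55% → £1,250,000 × 0.55% × 64/365 = £1,205.4795
2014-09-03 to 2014-11-06: 65 days at 2.45% → £1,250,000 × 2.45% × 65/365 = £5,453.7671
2014-11-07 to 2015-06-30: 236 days at 3.65% → £1,250,000 × 3.65% × 236/365 = £29,500.0000
Total = £36,159.2466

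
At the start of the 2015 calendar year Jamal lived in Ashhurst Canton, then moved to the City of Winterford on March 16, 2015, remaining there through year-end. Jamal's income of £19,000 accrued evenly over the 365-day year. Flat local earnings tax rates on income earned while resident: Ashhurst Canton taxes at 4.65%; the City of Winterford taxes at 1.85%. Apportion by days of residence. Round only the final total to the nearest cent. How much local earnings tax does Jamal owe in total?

Ashhurst Canton, January 1 – March 15, 2015: 74 days → £19,000 × 4.65% × 74/365 = £179.1205
The City of Winterford, March 16 – December 31, 2015: 291 days → £19,000 × 1.85% × 291/365 = £280.2370
Total = £459.3575

£459.36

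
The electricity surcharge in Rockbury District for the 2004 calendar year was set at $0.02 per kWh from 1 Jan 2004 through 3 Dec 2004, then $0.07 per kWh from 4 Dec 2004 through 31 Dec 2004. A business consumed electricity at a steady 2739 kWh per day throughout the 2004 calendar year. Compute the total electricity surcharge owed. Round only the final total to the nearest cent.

1 Jan – 3 Dec 2004: 338 days × 2739 kWh/day = 925,782 kWh at $0.02/kWh → $18515.64
4 Dec – 31 Dec 2004: 28 days × 2739 kWh/day = 76,692 kWh at $0.07/kWh → $5368.44

$23884.08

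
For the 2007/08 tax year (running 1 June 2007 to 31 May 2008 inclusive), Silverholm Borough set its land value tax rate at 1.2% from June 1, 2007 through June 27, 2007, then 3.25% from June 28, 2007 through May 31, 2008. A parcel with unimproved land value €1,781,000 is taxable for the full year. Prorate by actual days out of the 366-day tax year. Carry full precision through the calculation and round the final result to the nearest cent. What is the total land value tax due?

June 1 – June 27, 2007: 27 days at 1.2% → €1,781,000 × 1.2% × 27/366 = €1,576.6230
June 28, 2007 – May 31, 2008: 339 days at 3.25% → €1,781,000 × 3.25% × 339/366 = €53,612.4795
Total = €55,189.1025

€55,189.10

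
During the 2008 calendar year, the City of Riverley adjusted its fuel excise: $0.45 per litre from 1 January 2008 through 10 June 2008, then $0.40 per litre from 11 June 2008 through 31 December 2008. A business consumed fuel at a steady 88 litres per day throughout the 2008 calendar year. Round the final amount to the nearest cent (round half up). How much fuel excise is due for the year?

$13,596.00

1 January – 10 June 2008: 162 days × 88 litres/day = 14,256 litres at $0.45/litre → $6,415.20
11 June – 31 December 2008: 204 days × 88 litres/day = 17,952 litres at $0.40/litre → $7,180.80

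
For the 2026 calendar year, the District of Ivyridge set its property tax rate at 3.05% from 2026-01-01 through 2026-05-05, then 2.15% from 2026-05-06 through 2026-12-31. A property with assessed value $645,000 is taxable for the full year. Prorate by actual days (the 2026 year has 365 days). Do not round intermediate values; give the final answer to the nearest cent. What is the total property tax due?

2026-01-01 to 2026-05-05: 125 days at 3.05% → $645,000 × 3.05% × 125/365 = $6,737.1575
2026-05-06 to 2026-12-31: 240 days at 2.15% → $645,000 × 2.15% × 240/365 = $9,118.3562
Total = $15,855.5137

$15,855.51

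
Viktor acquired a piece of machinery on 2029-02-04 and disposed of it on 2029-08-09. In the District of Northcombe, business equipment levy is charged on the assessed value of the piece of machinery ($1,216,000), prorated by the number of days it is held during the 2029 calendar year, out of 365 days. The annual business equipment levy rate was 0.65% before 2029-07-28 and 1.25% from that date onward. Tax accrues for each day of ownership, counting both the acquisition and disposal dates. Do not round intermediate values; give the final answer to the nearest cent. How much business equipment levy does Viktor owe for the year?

2029-02-04 to 2029-07-27: 174 days at 0.65% → $1,216,000 × 0.65% × 174/365 = $3,767.9342
2029-07-28 to 2029-08-09: 13 days at 1.25% → $1,216,000 × 1.25% × 13/365 = $541.3699
Total = $4,309.3041

$4,309.30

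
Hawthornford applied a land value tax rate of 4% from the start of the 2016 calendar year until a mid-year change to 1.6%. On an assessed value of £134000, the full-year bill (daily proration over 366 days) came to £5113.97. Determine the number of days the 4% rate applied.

Let d = days at the first rate; then 366 − d days at the second rate.
£134000 × [4%·d + 1.6%·(366−d)] / 366 = £5113.97
Solving gives d = 338, so the new rate took effect on December 4, 2016.

338 days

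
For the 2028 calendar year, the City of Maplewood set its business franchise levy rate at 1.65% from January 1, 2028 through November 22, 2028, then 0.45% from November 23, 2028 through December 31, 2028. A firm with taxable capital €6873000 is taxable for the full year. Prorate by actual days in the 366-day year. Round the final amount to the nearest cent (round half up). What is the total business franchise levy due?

€104616.07

January 1 – November 22, 2028: 327 days at 1.65% → €6873000 × 1.65% × 327/366 = €101320.4139
November 23 – December 31, 2028: 39 days at 0.45% → €6873000 × 0.45% × 39/366 = €3295.6598
Total = €104616.0738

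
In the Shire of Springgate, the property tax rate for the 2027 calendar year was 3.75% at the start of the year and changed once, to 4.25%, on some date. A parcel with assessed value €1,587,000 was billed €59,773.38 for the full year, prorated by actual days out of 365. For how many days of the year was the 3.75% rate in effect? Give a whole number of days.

Let d = days at the first rate; then 365 − d days at the second rate.
€1,587,000 × [3.75%·d + 4.25%·(365−d)] / 365 = €59,773.38
Solving gives d = 353, so the new rate took effect on 20 December 2027.

353 days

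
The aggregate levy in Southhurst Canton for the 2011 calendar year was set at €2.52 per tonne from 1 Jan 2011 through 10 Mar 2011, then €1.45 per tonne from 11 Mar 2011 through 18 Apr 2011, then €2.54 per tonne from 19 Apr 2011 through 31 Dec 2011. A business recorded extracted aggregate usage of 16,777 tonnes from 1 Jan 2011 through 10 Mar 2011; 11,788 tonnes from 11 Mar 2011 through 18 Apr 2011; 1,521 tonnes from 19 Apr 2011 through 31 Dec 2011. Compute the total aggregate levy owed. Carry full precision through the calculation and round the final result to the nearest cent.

€63,233.98

1 Jan – 10 Mar 2011: 16,777 tonnes at €2.52/tonne → €42,278.04
11 Mar – 18 Apr 2011: 11,788 tonnes at €1.45/tonne → €17,092.60
19 Apr – 31 Dec 2011: 1,521 tonnes at €2.54/tonne → €3,863.34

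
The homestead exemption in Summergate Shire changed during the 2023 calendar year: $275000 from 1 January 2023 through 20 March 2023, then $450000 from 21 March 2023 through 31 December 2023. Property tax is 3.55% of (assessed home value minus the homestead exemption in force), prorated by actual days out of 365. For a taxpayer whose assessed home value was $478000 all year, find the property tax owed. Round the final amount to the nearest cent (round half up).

$2338.62

1 January – 20 March 2023: 79 days, exemption $275000 → ($478000 − $275000) × 3.55% × 79/365 = $1559.7630
21 March – 31 December 2023: 286 days, exemption $450000 → ($478000 − $450000) × 3.55% × 286/365 = $778.8603
Total = $2338.6233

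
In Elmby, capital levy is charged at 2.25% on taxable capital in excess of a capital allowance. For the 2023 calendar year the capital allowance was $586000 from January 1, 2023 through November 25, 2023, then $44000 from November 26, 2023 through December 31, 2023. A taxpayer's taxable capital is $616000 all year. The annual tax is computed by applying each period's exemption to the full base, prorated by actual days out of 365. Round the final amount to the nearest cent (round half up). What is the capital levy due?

January 1 – November 25, 2023: 329 days, exemption $586000 → ($616000 − $586000) × 2.25% × 329/365 = $608.4247
November 26 – December 31, 2023: 36 days, exemption $44000 → ($616000 − $44000) × 2.25% × 36/365 = $1269.3699
Total = $1877.7945

$1877.79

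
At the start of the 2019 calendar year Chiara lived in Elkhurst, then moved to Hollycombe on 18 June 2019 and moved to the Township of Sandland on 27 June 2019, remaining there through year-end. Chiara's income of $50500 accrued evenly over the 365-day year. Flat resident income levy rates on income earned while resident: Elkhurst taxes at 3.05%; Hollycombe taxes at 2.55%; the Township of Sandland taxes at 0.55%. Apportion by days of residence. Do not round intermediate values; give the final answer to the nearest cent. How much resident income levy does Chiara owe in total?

Elkhurst, 1 January – 17 June 2019: 168 days → $50500 × 3.05% × 168/365 = $708.9370
Hollycombe, 18 June – 26 June 2019: 9 days → $50500 × 2.55% × 9/365 = $31.7527
The Township of Sandland, 27 June – 31 December 2019: 188 days → $50500 × 0.55% × 188/365 = $143.0603
Total = $883.7500

$883.75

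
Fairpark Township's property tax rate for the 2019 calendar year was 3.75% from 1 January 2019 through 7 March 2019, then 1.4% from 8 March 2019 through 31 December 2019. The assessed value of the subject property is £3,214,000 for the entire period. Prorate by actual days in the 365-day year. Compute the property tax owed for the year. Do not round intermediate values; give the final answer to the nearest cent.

£58,653.30

1 January – 7 March 2019: 66 days at 3.75% → £3,214,000 × 3.75% × 66/365 = £21,793.5616
8 March – 31 December 2019: 299 days at 1.4% → £3,214,000 × 1.4% × 299/365 = £36,859.7370
Total = £58,653.2986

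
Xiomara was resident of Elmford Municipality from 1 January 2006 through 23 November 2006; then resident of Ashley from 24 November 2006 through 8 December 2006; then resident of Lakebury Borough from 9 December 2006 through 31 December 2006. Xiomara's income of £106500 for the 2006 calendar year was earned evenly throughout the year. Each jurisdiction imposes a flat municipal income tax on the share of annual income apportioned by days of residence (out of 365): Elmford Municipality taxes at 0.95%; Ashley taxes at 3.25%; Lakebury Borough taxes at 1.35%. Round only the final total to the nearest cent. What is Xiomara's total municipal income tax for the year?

£1139.26

Elmford Municipality, 1 January – 23 November 2006: 327 days → £106500 × 0.95% × 327/365 = £906.4171
Ashley, 24 November – 8 December 2006: 15 days → £106500 × 3.25% × 15/365 = £142.2432
Lakebury Borough, 9 December – 31 December 2006: 23 days → £106500 × 1.35% × 23/365 = £90.5979
Total = £1139.2582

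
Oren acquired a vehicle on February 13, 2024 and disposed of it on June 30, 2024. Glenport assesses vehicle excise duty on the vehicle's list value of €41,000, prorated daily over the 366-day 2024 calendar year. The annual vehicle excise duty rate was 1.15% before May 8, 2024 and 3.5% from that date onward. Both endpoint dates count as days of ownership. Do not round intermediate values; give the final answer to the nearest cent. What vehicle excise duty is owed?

€321.22

February 13 – May 7, 2024: 85 days at 1.15% → €41,000 × 1.15% × 85/366 = €109.5014
May 8 – June 30, 2024: 54 days at 3.5% → €41,000 × 3.5% × 54/366 = €211.7213
Total = €321.2227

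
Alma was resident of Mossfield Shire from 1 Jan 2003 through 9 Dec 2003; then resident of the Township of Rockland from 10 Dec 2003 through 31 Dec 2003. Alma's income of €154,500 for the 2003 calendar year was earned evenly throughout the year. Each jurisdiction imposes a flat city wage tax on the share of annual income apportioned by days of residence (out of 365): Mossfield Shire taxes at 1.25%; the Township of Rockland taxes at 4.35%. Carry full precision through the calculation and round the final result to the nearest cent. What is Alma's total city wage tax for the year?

Mossfield Shire, 1 Jan – 9 Dec 2003: 343 days → €154,500 × 1.25% × 343/365 = €1,814.8459
The Township of Rockland, 10 Dec – 31 Dec 2003: 22 days → €154,500 × 4.35% × 22/365 = €405.0863
Total = €2,219.9322

€2,219.93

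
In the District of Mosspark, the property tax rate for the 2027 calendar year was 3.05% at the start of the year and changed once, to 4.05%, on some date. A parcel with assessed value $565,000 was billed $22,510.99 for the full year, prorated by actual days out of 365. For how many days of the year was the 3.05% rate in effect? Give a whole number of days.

Let d = days at the first rate; then 365 − d days at the second rate.
$565,000 × [3.05%·d + 4.05%·(365−d)] / 365 = $22,510.99
Solving gives d = 24, so the new rate took effect on 25 Jan 2027.

24 days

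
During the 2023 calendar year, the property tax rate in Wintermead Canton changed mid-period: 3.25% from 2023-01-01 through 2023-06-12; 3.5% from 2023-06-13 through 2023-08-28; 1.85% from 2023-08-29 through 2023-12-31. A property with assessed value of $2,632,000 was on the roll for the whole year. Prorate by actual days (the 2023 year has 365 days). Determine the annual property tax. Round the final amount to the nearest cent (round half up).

$74,308.93

2023-01-01 to 2023-06-12: 163 days at 3.25% → $2,632,000 × 3.25% × 163/365 = $38,200.0548
2023-06-13 to 2023-08-28: 77 days at 3.5% → $2,632,000 × 3.5% × 77/365 = $19,433.5342
2023-08-29 to 2023-12-31: 125 days at 1.85% → $2,632,000 × 1.85% × 125/365 = $16,675.3425
Total = $74,308.9315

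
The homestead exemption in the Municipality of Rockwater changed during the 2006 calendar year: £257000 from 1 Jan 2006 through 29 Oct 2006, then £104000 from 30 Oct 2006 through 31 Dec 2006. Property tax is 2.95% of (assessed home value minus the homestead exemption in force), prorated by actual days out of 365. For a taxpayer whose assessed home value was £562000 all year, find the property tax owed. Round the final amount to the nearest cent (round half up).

1 Jan – 29 Oct 2006: 302 days, exemption £257000 → (£562000 − £257000) × 2.95% × 302/365 = £7444.5068
30 Oct – 31 Dec 2006: 63 days, exemption £104000 → (£562000 − £104000) × 2.95% × 63/365 = £2332.0356
Total = £9776.5425

£9776.54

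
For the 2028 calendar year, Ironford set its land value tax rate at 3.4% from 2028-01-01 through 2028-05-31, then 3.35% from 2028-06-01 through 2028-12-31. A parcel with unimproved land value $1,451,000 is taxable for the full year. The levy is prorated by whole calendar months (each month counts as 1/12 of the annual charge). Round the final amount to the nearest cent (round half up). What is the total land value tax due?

2028-01-01 to 2028-05-31: 5 months at 3.4% → $1,451,000 × 3.4% × 5/12 = $20,555.8333
2028-06-01 to 2028-12-31: 7 months at 3.35% → $1,451,000 × 3.35% × 7/12 = $28,354.9583
Total = $48,910.7917

$48,910.79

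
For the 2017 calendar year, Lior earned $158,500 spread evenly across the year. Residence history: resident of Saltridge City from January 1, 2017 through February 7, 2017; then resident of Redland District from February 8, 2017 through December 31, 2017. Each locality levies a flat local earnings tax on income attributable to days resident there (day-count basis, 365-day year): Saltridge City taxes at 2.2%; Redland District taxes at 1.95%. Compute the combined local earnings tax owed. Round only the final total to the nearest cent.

Saltridge City, January 1 – February 7, 2017: 38 days → $158,500 × 2.2% × 38/365 = $363.0301
Redland District, February 8 – December 31, 2017: 327 days → $158,500 × 1.95% × 327/365 = $2,768.9733
Total = $3,132.0034

$3,132.00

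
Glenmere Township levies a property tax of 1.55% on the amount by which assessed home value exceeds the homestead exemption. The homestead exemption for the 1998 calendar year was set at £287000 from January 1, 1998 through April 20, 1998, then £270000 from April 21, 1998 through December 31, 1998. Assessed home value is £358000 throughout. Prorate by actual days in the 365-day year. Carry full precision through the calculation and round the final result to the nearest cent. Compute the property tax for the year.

January 1 – April 20, 1998: 110 days, exemption £287000 → (£358000 − £287000) × 1.55% × 110/365 = £331.6575
April 21 – December 31, 1998: 255 days, exemption £270000 → (£358000 − £270000) × 1.55% × 255/365 = £952.9315
Total = £1284.5890

£1284.59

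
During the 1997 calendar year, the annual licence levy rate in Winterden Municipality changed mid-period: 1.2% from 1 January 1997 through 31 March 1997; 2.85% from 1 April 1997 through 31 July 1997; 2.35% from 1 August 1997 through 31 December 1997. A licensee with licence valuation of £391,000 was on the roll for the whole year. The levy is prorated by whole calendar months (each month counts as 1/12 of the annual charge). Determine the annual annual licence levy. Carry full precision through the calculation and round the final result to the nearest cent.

£8,716.04

1 January – 31 March 1997: 3 months at 1.2% → £391,000 × 1.2% × 3/12 = £1,173.0000
1 April – 31 July 1997: 4 months at 2.85% → £391,000 × 2.85% × 4/12 = £3,714.5000
1 August – 31 December 1997: 5 months at 2.35% → £391,000 × 2.35% × 5/12 = £3,828.5417
Total = £8,716.0417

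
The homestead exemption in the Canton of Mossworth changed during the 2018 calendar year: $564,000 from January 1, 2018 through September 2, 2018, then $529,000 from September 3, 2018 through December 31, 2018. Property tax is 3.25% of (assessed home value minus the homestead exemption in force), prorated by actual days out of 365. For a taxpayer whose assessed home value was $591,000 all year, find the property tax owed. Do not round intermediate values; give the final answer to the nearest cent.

$1,251.47

January 1 – September 2, 2018: 245 days, exemption $564,000 → ($591,000 − $564,000) × 3.25% × 245/365 = $589.0068
September 3 – December 31, 2018: 120 days, exemption $529,000 → ($591,000 − $529,000) × 3.25% × 120/365 = $662.4658
Total = $1,251.4726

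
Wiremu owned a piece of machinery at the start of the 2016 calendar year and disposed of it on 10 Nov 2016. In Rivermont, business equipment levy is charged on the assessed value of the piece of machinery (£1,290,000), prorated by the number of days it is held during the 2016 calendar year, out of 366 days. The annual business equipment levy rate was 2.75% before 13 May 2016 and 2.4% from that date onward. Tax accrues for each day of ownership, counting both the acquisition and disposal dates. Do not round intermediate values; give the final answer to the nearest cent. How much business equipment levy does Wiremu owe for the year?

1 Jan – 12 May 2016: 133 days at 2.75% → £1,290,000 × 2.75% × 133/366 = £12,891.1885
13 May – 10 Nov 2016: 182 days at 2.4% → £1,290,000 × 2.4% × 182/366 = £15,395.4098
Total = £28,286.5984

£28,286.60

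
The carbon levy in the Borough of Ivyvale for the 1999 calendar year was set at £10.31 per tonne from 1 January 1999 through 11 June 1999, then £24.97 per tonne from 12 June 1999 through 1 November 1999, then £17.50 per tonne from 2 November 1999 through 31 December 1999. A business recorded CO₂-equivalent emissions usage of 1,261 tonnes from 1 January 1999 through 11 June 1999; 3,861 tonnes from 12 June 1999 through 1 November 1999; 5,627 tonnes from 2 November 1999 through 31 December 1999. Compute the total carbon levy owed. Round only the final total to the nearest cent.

1 January – 11 June 1999: 1,261 tonnes at £10.31/tonne → £13,000.91
12 June – 1 November 1999: 3,861 tonnes at £24.97/tonne → £96,409.17
2 November – 31 December 1999: 5,627 tonnes at £17.50/tonne → £98,472.50

£207,882.58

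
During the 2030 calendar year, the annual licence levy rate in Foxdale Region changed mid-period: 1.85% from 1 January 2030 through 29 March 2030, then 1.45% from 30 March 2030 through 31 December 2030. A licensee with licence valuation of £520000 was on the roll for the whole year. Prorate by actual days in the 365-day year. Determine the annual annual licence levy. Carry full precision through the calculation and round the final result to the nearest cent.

1 January – 29 March 2030: 88 days at 1.85% → £520000 × 1.85% × 88/365 = £2319.3425
30 March – 31 December 2030: 277 days at 1.45% → £520000 × 1.45% × 277/365 = £5722.1370
Total = £8041.4795

£8041.48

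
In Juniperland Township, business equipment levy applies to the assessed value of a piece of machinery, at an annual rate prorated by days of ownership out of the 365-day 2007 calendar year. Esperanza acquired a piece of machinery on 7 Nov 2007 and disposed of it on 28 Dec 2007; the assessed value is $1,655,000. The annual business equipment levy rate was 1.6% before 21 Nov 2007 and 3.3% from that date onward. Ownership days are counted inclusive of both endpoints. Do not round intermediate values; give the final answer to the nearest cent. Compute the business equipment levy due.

$6,701.62

7 Nov – 20 Nov 2007: 14 days at 1.6% → $1,655,000 × 1.6% × 14/365 = $1,015.6712
21 Nov – 28 Dec 2007: 38 days at 3.3% → $1,655,000 × 3.3% × 38/365 = $5,685.9452
Total = $6,701.6164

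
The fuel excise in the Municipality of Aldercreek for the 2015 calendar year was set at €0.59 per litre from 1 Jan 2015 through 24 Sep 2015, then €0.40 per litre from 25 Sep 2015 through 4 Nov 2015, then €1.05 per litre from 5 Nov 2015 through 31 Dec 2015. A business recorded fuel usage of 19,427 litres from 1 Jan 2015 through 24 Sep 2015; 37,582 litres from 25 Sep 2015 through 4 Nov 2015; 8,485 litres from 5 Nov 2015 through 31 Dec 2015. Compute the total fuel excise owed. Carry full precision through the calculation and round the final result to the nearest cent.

1 Jan – 24 Sep 2015: 19,427 litres at €0.59/litre → €11,461.93
25 Sep – 4 Nov 2015: 37,582 litres at €0.40/litre → €15,032.80
5 Nov – 31 Dec 2015: 8,485 litres at €1.05/litre → €8,909.25

€35,403.98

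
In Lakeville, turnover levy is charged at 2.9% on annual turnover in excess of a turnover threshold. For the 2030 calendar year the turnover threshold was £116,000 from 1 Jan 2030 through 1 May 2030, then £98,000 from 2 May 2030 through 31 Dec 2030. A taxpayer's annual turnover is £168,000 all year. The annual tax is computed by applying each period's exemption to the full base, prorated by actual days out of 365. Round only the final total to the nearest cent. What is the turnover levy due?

1 Jan – 1 May 2030: 121 days, exemption £116,000 → (£168,000 − £116,000) × 2.9% × 121/365 = £499.9123
2 May – 31 Dec 2030: 244 days, exemption £98,000 → (£168,000 − £98,000) × 2.9% × 244/365 = £1,357.0411
Total = £1,856.9534

£1,856.95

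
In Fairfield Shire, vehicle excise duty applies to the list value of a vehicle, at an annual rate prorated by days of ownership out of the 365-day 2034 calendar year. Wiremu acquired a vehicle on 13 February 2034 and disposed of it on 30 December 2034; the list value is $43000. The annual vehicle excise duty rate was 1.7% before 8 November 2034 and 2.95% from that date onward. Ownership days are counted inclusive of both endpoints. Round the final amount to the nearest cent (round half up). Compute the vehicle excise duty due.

13 February – 7 November 2034: 268 days at 1.7% → $43000 × 1.7% × 268/365 = $536.7342
8 November – 30 December 2034: 53 days at 2.95% → $43000 × 2.95% × 53/365 = $184.1932
Total = $720.9274

$720.93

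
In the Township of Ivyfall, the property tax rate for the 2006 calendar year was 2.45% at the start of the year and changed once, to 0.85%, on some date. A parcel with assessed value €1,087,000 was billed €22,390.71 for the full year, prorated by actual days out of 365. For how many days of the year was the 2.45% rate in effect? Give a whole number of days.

Let d = days at the first rate; then 365 − d days at the second rate.
€1,087,000 × [2.45%·d + 0.85%·(365−d)] / 365 = €22,390.71
Solving gives d = 276, so the new rate took effect on 4 Oct 2006.

276 days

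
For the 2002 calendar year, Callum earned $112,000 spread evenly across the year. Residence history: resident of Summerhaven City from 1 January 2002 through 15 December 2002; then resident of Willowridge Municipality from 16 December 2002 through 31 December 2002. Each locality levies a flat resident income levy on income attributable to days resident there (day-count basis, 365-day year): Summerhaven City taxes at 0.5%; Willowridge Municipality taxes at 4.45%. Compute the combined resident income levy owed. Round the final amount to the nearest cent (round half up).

Summerhaven City, 1 January – 15 December 2002: 349 days → $112,000 × 0.5% × 349/365 = $535.4521
Willowridge Municipality, 16 December – 31 December 2002: 16 days → $112,000 × 4.45% × 16/365 = $218.4767
Total = $753.9288

$753.93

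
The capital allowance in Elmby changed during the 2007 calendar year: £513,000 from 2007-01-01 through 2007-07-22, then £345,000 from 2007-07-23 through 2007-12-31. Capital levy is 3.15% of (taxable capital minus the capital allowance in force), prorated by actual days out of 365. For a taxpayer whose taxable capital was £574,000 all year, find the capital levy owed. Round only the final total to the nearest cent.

2007-01-01 to 2007-07-22: 203 days, exemption £513,000 → (£574,000 − £513,000) × 3.15% × 203/365 = £1,068.6699
2007-07-23 to 2007-12-31: 162 days, exemption £345,000 → (£574,000 − £345,000) × 3.15% × 162/365 = £3,201.6082
Total = £4,270.2781

£4,270.28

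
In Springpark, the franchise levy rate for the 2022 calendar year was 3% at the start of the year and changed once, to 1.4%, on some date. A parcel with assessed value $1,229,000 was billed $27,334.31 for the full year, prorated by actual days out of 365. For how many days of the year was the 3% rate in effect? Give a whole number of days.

188 days

Let d = days at the first rate; then 365 − d days at the second rate.
$1,229,000 × [3%·d + 1.4%·(365−d)] / 365 = $27,334.31
Solving gives d = 188, so the new rate took effect on 8 July 2022.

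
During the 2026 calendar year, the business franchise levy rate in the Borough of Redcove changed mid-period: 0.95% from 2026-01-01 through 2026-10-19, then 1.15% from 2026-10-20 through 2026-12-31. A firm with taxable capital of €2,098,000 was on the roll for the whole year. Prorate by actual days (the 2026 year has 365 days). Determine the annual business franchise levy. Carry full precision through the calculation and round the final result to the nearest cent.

€20,770.20

2026-01-01 to 2026-10-19: 292 days at 0.95% → €2,098,000 × 0.95% × 292/365 = €15,944.8000
2026-10-20 to 2026-12-31: 73 days at 1.15% → €2,098,000 × 1.15% × 73/365 = €4,825.4000
Total = €20,770.2000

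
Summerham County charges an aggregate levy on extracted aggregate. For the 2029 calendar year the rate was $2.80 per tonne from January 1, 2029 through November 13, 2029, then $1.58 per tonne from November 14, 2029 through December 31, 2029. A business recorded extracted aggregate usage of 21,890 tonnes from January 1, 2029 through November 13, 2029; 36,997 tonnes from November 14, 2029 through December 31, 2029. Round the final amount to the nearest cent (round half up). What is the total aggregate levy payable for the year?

$119,747.26

January 1 – November 13, 2029: 21,890 tonnes at $2.80/tonne → $61,292.00
November 14 – December 31, 2029: 36,997 tonnes at $1.58/tonne → $58,455.26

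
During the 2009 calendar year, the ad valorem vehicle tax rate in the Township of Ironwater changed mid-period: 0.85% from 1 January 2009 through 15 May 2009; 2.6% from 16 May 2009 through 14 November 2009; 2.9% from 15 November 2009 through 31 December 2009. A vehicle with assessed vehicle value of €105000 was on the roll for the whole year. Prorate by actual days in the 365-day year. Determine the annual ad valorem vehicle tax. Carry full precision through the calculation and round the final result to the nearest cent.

€2090.94

1 January – 15 May 2009: 135 days at 0.85% → €105000 × 0.85% × 135/365 = €330.1027
16 May – 14 November 2009: 183 days at 2.6% → €105000 × 2.6% × 183/365 = €1368.7397
15 November – 31 December 2009: 47 days at 2.9% → €105000 × 2.9% × 47/365 = €392.0959
Total = €2090.9384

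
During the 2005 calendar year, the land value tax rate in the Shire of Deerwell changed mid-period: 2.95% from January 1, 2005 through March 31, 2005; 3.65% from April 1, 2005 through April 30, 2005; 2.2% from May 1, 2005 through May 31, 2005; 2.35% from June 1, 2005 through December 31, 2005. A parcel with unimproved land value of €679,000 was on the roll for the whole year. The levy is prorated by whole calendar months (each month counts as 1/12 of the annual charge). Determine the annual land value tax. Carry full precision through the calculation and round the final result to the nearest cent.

January 1 – March 31, 2005: 3 months at 2.95% → €679,000 × 2.95% × 3/12 = €5,007.6250
April 1 – April 30, 2005: 1 month at 3.65% → €679,000 × 3.65% × 1/12 = €2,065.2917
May 1 – May 31, 2005: 1 month at 2.2% → €679,000 × 2.2% × 1/12 = €1,244.8333
June 1 – December 31, 2005: 7 months at 2.35% → €679,000 × 2.35% × 7/12 = €9,307.9583
Total = €17,625.7083

€17,625.71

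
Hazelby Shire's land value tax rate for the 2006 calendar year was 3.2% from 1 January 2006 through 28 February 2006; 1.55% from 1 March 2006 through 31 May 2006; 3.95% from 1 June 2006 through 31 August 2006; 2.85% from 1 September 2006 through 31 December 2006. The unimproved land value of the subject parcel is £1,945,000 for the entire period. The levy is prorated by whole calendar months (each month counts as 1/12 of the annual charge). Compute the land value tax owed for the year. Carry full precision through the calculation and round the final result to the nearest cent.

£55,594.58

1 January – 28 February 2006: 2 months at 3.2% → £1,945,000 × 3.2% × 2/12 = £10,373.3333
1 March – 31 May 2006: 3 months at 1.55% → £1,945,000 × 1.55% × 3/12 = £7,536.8750
1 June – 31 August 2006: 3 months at 3.95% → £1,945,000 × 3.95% × 3/12 = £19,206.8750
1 September – 31 December 2006: 4 months at 2.85% → £1,945,000 × 2.85% × 4/12 = £18,477.5000
Total = £55,594.5833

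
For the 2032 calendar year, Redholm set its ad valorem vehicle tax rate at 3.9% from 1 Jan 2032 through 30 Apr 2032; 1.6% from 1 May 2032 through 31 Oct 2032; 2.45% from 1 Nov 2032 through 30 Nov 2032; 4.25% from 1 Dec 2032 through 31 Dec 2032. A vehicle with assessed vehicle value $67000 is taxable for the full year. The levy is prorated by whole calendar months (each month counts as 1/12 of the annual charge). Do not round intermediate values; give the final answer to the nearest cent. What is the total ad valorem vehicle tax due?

$1781.08

1 Jan – 30 Apr 2032: 4 months at 3.9% → $67000 × 3.9% × 4/12 = $871.0000
1 May – 31 Oct 2032: 6 months at 1.6% → $67000 × 1.6% × 6/12 = $536.0000
1 Nov – 30 Nov 2032: 1 month at 2.45% → $67000 × 2.45% × 1/12 = $136.7917
1 Dec – 31 Dec 2032: 1 month at 4.25% → $67000 × 4.25% × 1/12 = $237.2917
Total = $1781.0833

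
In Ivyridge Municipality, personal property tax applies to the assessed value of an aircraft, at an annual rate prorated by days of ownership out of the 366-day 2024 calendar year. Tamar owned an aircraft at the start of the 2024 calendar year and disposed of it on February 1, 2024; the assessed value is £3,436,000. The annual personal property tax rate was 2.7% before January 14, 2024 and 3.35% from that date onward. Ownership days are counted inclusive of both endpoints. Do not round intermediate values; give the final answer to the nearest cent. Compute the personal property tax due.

£9,270.63

January 1 – January 13, 2024: 13 days at 2.7% → £3,436,000 × 2.7% × 13/366 = £3,295.1803
January 14 – February 1, 2024: 19 days at 3.35% → £3,436,000 × 3.35% × 19/366 = £5,975.4481
Total = £9,270.6284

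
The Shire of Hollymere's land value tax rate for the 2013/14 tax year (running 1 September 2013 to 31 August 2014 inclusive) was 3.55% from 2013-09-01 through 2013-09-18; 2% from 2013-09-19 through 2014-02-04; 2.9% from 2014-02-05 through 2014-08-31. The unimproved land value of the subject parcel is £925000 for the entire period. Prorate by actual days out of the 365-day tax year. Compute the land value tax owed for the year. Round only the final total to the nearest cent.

£23951.16

2013-09-01 to 2013-09-18: 18 days at 3.55% → £925000 × 3.55% × 18/365 = £1619.3836
2013-09-19 to 2014-02-04: 139 days at 2% → £925000 × 2% × 139/365 = £7045.2055
2014-02-05 to 2014-08-31: 208 days at 2.9% → £925000 × 2.9% × 208/365 = £15286.5753
Total = £23951.1644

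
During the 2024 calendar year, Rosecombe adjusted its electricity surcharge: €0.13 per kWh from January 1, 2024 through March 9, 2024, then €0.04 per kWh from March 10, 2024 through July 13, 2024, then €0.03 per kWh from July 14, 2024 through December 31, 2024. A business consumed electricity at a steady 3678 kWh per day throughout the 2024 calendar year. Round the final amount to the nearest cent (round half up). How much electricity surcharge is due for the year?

January 1 – March 9, 2024: 69 days × 3678 kWh/day = 253,782 kWh at €0.13/kWh → €32,991.66
March 10 – July 13, 2024: 126 days × 3678 kWh/day = 463,428 kWh at €0.04/kWh → €18,537.12
July 14 – December 31, 2024: 171 days × 3678 kWh/day = 628,938 kWh at €0.03/kWh → €18,868.14

€70,396.92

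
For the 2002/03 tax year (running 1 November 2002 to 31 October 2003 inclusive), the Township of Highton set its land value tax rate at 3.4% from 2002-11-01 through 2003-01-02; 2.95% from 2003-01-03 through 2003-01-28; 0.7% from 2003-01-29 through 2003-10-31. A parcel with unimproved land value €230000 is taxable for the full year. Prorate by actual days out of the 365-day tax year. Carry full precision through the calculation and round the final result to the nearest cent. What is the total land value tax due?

€3050.49

2002-11-01 to 2003-01-02: 63 days at 3.4% → €230000 × 3.4% × 63/365 = €1349.7534
2003-01-03 to 2003-01-28: 26 days at 2.95% → €230000 × 2.95% × 26/365 = €483.3151
2003-01-29 to 2003-10-31: 276 days at 0.7% → €230000 × 0.7% × 276/365 = €1217.4247
Total = €3050.4932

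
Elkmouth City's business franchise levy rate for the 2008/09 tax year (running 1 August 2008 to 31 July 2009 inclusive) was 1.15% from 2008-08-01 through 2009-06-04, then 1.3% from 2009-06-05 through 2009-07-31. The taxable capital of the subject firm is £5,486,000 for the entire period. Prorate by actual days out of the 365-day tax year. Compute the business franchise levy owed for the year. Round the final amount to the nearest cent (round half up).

2008-08-01 to 2009-06-04: 308 days at 1.15% → £5,486,000 × 1.15% × 308/365 = £53,236.7452
2009-06-05 to 2009-07-31: 57 days at 1.3% → £5,486,000 × 1.3% × 57/365 = £11,137.3315
Total = £64,374.0767

£64,374.08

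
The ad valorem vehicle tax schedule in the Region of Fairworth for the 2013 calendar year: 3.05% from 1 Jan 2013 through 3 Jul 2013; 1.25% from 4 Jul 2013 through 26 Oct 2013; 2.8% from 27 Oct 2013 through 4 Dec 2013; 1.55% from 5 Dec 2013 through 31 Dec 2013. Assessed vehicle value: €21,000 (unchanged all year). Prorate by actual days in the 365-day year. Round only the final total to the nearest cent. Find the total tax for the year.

1 Jan – 3 Jul 2013: 184 days at 3.05% → €21,000 × 3.05% × 184/365 = €322.8822
4 Jul – 26 Oct 2013: 115 days at 1.25% → €21,000 × 1.25% × 115/365 = €82.7055
27 Oct – 4 Dec 2013: 39 days at 2.8% → €21,000 × 2.8% × 39/365 = €62.8274
5 Dec – 31 Dec 2013: 27 days at 1.55% → €21,000 × 1.55% × 27/365 = €24.0781
Total = €492.4932

€492.49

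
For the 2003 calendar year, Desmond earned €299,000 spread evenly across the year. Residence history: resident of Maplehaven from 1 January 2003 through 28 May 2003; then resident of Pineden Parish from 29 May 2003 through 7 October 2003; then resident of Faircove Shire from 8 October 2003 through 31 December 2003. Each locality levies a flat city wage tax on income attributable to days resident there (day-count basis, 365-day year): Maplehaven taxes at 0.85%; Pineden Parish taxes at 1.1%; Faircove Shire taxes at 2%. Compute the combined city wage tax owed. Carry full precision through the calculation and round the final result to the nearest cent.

€3,612.58

Maplehaven, 1 January – 28 May 2003: 148 days → €299,000 × 0.85% × 148/365 = €1,030.5260
Pineden Parish, 29 May – 7 October 2003: 132 days → €299,000 × 1.1% × 132/365 = €1,189.4466
Faircove Shire, 8 October – 31 December 2003: 85 days → €299,000 × 2% × 85/365 = €1,392.6027
Total = €3,612.5753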